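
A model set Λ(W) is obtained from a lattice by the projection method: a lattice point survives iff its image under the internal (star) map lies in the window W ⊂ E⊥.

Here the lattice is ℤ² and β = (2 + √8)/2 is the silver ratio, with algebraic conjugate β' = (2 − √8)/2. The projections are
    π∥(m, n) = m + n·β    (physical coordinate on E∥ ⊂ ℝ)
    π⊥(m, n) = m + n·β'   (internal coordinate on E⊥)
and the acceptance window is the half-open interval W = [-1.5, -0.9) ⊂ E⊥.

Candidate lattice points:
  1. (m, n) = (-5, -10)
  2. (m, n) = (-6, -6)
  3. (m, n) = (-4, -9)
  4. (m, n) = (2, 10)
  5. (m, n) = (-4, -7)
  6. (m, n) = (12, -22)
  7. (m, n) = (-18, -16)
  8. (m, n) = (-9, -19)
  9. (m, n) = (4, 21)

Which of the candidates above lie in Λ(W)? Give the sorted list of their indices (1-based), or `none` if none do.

Compute β' = (2−√8)/2 = -0.414214, so π⊥(m,n) = m -0.414214·n.
[1] lift (-5,-10): star map gives -0.857864; window check -1.5 ≤ -0.857864 < -0.9 is false → out
[2] lift (-6,-6): star map gives -3.514719; window check -1.5 ≤ -3.514719 < -0.9 is false → out
[3] lift (-4,-9): star map gives -0.272078; window check -1.5 ≤ -0.272078 < -0.9 is false → out
[4] lift (2,10): star map gives -2.142136; window check -1.5 ≤ -2.142136 < -0.9 is false → out
[5] lift (-4,-7): star map gives -1.100505; window check -1.5 ≤ -1.100505 < -0.9 is true → IN Λ
[6] lift (12,-22): star map gives 21.112698; window check -1.5 ≤ 21.112698 < -0.9 is false → out
[7] lift (-18,-16): star map gives -11.372583; window check -1.5 ≤ -11.372583 < -0.9 is false → out
[8] lift (-9,-19): star map gives -1.129942; window check -1.5 ≤ -1.129942 < -0.9 is true → IN Λ
[9] lift (4,21): star map gives -4.698485; window check -1.5 ≤ -4.698485 < -0.9 is false → out

5, 8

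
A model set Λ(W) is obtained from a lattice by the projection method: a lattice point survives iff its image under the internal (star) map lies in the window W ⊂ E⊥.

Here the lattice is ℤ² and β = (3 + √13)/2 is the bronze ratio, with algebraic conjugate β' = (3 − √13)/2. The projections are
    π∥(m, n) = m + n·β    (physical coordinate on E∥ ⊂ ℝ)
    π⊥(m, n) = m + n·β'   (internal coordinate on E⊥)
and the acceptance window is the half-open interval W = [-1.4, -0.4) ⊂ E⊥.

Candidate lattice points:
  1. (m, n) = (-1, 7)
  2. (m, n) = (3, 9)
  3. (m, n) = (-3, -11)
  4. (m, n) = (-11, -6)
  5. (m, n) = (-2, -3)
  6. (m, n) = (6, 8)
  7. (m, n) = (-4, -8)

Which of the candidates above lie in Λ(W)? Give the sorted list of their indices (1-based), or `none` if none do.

5

Compute β' = (3−√13)/2 = -0.3028, so π⊥(m,n) = m -0.3028·n.
#1 (-1,7): internal coord -1 + (7)·β' = -3.1194; -3.1194 ∉ [-1.4, -0.4) → out
#2 (3,9): internal coord 3 + (9)·β' = +0.2750; +0.2750 ∉ [-1.4, -0.4) → out
#3 (-3,-11): internal coord -3 + (-11)·β' = +0.3305; +0.3305 ∉ [-1.4, -0.4) → out
#4 (-11,-6): internal coord -11 + (-6)·β' = -9.1833; -9.1833 ∉ [-1.4, -0.4) → out
#5 (-2,-3): internal coord -2 + (-3)·β' = -1.0917; -1.0917 ∈ [-1.4, -0.4) → IN Λ
#6 (6,8): internal coord 6 + (8)·β' = +3.5778; +3.5778 ∉ [-1.4, -0.4) → out
#7 (-4,-8): internal coord -4 + (-8)·β' = -1.5778; -1.5778 ∉ [-1.4, -0.4) → out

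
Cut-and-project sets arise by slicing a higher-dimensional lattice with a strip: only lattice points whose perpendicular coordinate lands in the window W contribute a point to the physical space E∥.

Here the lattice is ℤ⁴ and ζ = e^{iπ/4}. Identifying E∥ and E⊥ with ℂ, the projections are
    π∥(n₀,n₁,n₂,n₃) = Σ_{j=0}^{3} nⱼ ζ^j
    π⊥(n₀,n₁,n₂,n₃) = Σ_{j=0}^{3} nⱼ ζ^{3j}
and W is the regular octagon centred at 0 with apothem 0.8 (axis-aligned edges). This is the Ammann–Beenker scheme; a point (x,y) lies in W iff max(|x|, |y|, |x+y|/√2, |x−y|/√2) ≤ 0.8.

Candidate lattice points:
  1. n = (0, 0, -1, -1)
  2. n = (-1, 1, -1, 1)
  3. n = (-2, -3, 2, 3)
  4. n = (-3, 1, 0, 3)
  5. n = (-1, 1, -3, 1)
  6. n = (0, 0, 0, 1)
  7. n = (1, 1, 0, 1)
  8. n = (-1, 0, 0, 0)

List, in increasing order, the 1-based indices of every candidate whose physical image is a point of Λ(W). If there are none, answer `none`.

Internal map: ζ^{3j} for j=0..3 gives (1,0), (−√2/2,√2/2), (0,−1), (√2/2,√2/2).
candidate 1: n = (0, 0, -1, -1) → π⊥ ≈ (-0.707107, +0.292893); max(|x|,|y|,|x±y|/√2) = 0.707107 ≤ 0.8 ⇒ ∈ W
candidate 2: n = (-1, 1, -1, 1) → π⊥ ≈ (-1.000000, +2.414214); max(|x|,|y|,|x±y|/√2) = 2.414214 > 0.8 ⇒ ∉ W
candidate 3: n = (-2, -3, 2, 3) → π⊥ ≈ (+2.242641, -2.000000); max(|x|,|y|,|x±y|/√2) = 3.000000 > 0.8 ⇒ ∉ W
candidate 4: n = (-3, 1, 0, 3) → π⊥ ≈ (-1.585786, +2.828427); max(|x|,|y|,|x±y|/√2) = 3.121320 > 0.8 ⇒ ∉ W
candidate 5: n = (-1, 1, -3, 1) → π⊥ ≈ (-1.000000, +4.414214); max(|x|,|y|,|x±y|/√2) = 4.414214 > 0.8 ⇒ ∉ W
candidate 6: n = (0, 0, 0, 1) → π⊥ ≈ (+0.707107, +0.707107); max(|x|,|y|,|x±y|/√2) = 1.000000 > 0.8 ⇒ ∉ W
candidate 7: n = (1, 1, 0, 1) → π⊥ ≈ (+1.000000, +1.414214); max(|x|,|y|,|x±y|/√2) = 1.707107 > 0.8 ⇒ ∉ W
candidate 8: n = (-1, 0, 0, 0) → π⊥ ≈ (-1.000000, +0.000000); max(|x|,|y|,|x±y|/√2) = 1.000000 > 0.8 ⇒ ∉ W

1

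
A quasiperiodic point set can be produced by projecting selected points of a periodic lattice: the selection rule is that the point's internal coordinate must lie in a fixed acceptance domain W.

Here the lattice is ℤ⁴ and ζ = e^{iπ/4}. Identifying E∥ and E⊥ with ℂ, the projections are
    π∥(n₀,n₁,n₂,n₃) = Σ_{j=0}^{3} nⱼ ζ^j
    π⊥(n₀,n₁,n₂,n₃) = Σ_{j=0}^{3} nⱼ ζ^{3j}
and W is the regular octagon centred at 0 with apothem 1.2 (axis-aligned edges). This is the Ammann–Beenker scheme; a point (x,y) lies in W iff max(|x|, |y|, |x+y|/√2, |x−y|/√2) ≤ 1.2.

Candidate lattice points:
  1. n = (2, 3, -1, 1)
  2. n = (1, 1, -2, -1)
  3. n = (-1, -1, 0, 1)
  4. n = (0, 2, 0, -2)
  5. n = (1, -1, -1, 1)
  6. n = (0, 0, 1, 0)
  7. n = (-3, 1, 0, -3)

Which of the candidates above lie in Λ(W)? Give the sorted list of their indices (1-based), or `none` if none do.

π⊥(n) = n₀ + n₁ζ³ + n₂ζ⁶ + n₃ζ⁹ where ζ = e^{iπ/4}.
#1 (2, 3, -1, 1): internal (0.585786, 3.828427); octagon support 3.828427 vs apothem 1.2 → ∉ W
#2 (1, 1, -2, -1): internal (-0.414214, 2.000000); octagon support 2.000000 vs apothem 1.2 → ∉ W
#3 (-1, -1, 0, 1): internal (0.414214, 0.000000); octagon support 0.414214 vs apothem 1.2 → ∈ W
#4 (0, 2, 0, -2): internal (-2.828427, 0.000000); octagon support 2.828427 vs apothem 1.2 → ∉ W
#5 (1, -1, -1, 1): internal (2.414214, 1.000000); octagon support 2.414214 vs apothem 1.2 → ∉ W
#6 (0, 0, 1, 0): internal (0.000000, -1.000000); octagon support 1.000000 vs apothem 1.2 → ∈ W
#7 (-3, 1, 0, -3): internal (-5.828427, -1.414214); octagon support 5.828427 vs apothem 1.2 → ∉ W

3, 6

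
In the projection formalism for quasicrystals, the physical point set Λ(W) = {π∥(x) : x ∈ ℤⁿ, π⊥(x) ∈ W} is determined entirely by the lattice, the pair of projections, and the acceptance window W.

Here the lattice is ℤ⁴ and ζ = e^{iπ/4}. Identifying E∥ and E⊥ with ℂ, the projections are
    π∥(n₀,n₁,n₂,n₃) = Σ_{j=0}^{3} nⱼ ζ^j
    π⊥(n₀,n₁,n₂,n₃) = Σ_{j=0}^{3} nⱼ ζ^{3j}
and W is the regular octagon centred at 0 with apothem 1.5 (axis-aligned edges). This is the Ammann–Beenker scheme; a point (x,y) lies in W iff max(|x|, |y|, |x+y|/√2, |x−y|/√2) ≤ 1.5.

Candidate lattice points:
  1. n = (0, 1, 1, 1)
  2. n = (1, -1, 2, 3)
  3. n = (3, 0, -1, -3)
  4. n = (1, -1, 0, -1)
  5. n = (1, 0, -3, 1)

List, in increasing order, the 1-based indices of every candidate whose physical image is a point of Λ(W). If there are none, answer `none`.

1, 3

Internal map: ζ^{3j} for j=0..3 gives (1,0), (−√2/2,√2/2), (0,−1), (√2/2,√2/2).
#1 (0, 1, 1, 1): internal (0.00000, 0.41421); octagon support 0.41421 vs apothem 1.5 → ∈ W
#2 (1, -1, 2, 3): internal (3.82843, -0.58579); octagon support 3.82843 vs apothem 1.5 → ∉ W
#3 (3, 0, -1, -3): internal (0.87868, -1.12132); octagon support 1.41421 vs apothem 1.5 → ∈ W
#4 (1, -1, 0, -1): internal (1.00000, -1.41421); octagon support 1.70711 vs apothem 1.5 → ∉ W
#5 (1, 0, -3, 1): internal (1.70711, 3.70711); octagon support 3.82843 vs apothem 1.5 → ∉ W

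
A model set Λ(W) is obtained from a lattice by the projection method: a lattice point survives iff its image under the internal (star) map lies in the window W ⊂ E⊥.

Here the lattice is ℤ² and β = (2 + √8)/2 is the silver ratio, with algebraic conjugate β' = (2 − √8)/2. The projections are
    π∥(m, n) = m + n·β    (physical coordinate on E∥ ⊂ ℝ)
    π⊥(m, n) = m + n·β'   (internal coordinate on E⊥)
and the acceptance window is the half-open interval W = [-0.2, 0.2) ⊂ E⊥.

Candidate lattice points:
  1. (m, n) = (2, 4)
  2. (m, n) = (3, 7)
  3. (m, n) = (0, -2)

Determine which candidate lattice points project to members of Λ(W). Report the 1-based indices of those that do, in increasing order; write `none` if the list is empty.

Numerically β ≈ 2.4142 and β' = −1/β ≈ -0.4142.
#1 (2,4): internal coord 2 + (4)·β' = +0.3431; +0.3431 ∉ [-0.2, 0.2) → out
#2 (3,7): internal coord 3 + (7)·β' = +0.1005; +0.1005 ∈ [-0.2, 0.2) → IN Λ
#3 (0,-2): internal coord 0 + (-2)·β' = +0.8284; +0.8284 ∉ [-0.2, 0.2) → out

2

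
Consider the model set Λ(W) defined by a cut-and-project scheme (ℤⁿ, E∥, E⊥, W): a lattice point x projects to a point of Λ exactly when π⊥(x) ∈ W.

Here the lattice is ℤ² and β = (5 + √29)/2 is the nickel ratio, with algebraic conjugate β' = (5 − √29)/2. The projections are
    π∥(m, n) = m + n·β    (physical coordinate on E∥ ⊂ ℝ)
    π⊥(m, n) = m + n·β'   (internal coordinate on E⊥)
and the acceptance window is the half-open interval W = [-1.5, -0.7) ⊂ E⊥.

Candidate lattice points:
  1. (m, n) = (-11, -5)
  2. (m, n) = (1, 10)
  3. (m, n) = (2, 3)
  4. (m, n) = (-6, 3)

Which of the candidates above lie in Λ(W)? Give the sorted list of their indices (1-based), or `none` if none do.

Numerically β ≈ 5.19258 and β' = −1/β ≈ -0.19258.
candidate 1: (m,n)=(-11,-5) → π∥ = -11-5·β ≈ -36.96291, π⊥ = -11-5·β' ≈ -10.03709 ∉ [-1.5, -0.7) ⇒ out
candidate 2: (m,n)=(1,10) → π∥ = 1+10·β ≈ 52.92582, π⊥ = 1+10·β' ≈ -0.92582 ∈ [-1.5, -0.7) ⇒ IN Λ
candidate 3: (m,n)=(2,3) → π∥ = 2+3·β ≈ 17.57775, π⊥ = 2+3·β' ≈ 1.42225 ∉ [-1.5, -0.7) ⇒ out
candidate 4: (m,n)=(-6,3) → π∥ = -6+3·β ≈ 9.57775, π⊥ = -6+3·β' ≈ -6.57775 ∉ [-1.5, -0.7) ⇒ out

2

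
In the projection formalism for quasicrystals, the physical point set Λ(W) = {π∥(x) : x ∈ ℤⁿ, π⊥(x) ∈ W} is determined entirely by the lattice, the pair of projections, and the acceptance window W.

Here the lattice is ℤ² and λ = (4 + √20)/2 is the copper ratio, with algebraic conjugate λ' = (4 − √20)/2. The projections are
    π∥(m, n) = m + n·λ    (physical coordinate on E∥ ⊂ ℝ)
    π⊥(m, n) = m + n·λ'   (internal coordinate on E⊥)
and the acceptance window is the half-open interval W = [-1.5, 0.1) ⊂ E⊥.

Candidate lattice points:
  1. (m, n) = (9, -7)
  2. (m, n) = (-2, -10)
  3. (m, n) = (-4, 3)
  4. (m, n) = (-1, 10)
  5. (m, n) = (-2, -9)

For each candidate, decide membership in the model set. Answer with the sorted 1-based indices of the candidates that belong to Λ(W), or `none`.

λ' = (4−√20)/2 ≈ -0.236068.
#1 (9,-7): internal coord 9 + (-7)·λ' = +10.652476; +10.652476 ∉ [-1.5, 0.1) → out
#2 (-2,-10): internal coord -2 + (-10)·λ' = +0.360680; +0.360680 ∉ [-1.5, 0.1) → out
#3 (-4,3): internal coord -4 + (3)·λ' = -4.708204; -4.708204 ∉ [-1.5, 0.1) → out
#4 (-1,10): internal coord -1 + (10)·λ' = -3.360680; -3.360680 ∉ [-1.5, 0.1) → out
#5 (-2,-9): internal coord -2 + (-9)·λ' = +0.124612; +0.124612 ∉ [-1.5, 0.1) → out

none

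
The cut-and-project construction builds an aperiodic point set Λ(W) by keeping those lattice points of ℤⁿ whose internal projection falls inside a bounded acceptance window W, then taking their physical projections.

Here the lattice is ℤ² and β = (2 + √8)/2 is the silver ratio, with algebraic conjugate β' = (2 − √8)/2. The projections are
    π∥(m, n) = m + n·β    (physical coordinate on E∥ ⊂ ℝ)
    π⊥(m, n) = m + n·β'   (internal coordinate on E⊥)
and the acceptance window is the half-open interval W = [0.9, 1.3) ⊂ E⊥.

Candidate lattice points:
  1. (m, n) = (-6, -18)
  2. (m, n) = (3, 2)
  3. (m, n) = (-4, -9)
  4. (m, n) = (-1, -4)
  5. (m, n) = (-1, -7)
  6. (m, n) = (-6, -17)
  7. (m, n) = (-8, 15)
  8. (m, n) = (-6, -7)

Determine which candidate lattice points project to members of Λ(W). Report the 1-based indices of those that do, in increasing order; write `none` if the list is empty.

6

Numerically β ≈ 2.41421 and β' = −1/β ≈ -0.41421.
candidate 1: (m,n)=(-6,-18) → π∥ = -6-18·β ≈ -49.45584, π⊥ = -6-18·β' ≈ 1.45584 ∉ [0.9, 1.3) ⇒ out
candidate 2: (m,n)=(3,2) → π∥ = 3+2·β ≈ 7.82843, π⊥ = 3+2·β' ≈ 2.17157 ∉ [0.9, 1.3) ⇒ out
candidate 3: (m,n)=(-4,-9) → π∥ = -4-9·β ≈ -25.72792, π⊥ = -4-9·β' ≈ -0.27208 ∉ [0.9, 1.3) ⇒ out
candidate 4: (m,n)=(-1,-4) → π∥ = -1-4·β ≈ -10.65685, π⊥ = -1-4·β' ≈ 0.65685 ∉ [0.9, 1.3) ⇒ out
candidate 5: (m,n)=(-1,-7) → π∥ = -1-7·β ≈ -17.89949, π⊥ = -1-7·β' ≈ 1.89949 ∉ [0.9, 1.3) ⇒ out
candidate 6: (m,n)=(-6,-17) → π∥ = -6-17·β ≈ -47.04163, π⊥ = -6-17·β' ≈ 1.04163 ∈ [0.9, 1.3) ⇒ IN Λ
candidate 7: (m,n)=(-8,15) → π∥ = -8+15·β ≈ 28.21320, π⊥ = -8+15·β' ≈ -14.21320 ∉ [0.9, 1.3) ⇒ out
candidate 8: (m,n)=(-6,-7) → π∥ = -6-7·β ≈ -22.89949, π⊥ = -6-7·β' ≈ -3.10051 ∉ [0.9, 1.3) ⇒ out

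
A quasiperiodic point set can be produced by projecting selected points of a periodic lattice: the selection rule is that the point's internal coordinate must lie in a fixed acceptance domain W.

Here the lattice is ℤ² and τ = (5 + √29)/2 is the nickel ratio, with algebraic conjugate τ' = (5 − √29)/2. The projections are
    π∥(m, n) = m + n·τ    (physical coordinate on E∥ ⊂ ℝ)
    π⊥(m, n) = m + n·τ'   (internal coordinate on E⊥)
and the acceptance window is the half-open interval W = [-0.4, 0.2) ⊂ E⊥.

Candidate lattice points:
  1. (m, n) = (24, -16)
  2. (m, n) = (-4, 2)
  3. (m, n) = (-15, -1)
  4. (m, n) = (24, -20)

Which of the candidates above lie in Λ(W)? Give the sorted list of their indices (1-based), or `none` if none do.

τ' = (5−√29)/2 ≈ -0.192582.
[1] lift (24,-16): star map gives 27.081318; window check -0.4 ≤ 27.081318 < 0.2 is false → out
[2] lift (-4,2): star map gives -4.385165; window check -0.4 ≤ -4.385165 < 0.2 is false → out
[3] lift (-15,-1): star map gives -14.807418; window check -0.4 ≤ -14.807418 < 0.2 is false → out
[4] lift (24,-20): star map gives 27.851648; window check -0.4 ≤ 27.851648 < 0.2 is false → out

none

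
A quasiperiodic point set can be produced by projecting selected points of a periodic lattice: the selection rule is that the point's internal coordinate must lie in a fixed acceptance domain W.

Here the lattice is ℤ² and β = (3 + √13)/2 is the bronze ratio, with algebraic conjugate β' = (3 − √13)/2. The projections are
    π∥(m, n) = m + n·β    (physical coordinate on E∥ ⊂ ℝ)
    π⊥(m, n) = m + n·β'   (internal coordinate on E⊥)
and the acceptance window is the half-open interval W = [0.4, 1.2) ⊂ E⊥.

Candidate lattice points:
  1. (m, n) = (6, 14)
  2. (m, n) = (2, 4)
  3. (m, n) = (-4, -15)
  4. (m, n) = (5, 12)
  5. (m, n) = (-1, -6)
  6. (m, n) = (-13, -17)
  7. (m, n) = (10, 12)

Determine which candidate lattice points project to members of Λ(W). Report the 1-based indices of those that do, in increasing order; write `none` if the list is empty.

2, 3, 5

β' = (3−√13)/2 ≈ -0.30278.
[1] lift (6,14): star map gives 1.76114; window check 0.4 ≤ 1.76114 < 1.2 is false → out
[2] lift (2,4): star map gives 0.78890; window check 0.4 ≤ 0.78890 < 1.2 is true → IN Λ
[3] lift (-4,-15): star map gives 0.54163; window check 0.4 ≤ 0.54163 < 1.2 is true → IN Λ
[4] lift (5,12): star map gives 1.36669; window check 0.4 ≤ 1.36669 < 1.2 is false → out
[5] lift (-1,-6): star map gives 0.81665; window check 0.4 ≤ 0.81665 < 1.2 is true → IN Λ
[6] lift (-13,-17): star map gives -7.85281; window check 0.4 ≤ -7.85281 < 1.2 is false → out
[7] lift (10,12): star map gives 6.36669; window check 0.4 ≤ 6.36669 < 1.2 is false → out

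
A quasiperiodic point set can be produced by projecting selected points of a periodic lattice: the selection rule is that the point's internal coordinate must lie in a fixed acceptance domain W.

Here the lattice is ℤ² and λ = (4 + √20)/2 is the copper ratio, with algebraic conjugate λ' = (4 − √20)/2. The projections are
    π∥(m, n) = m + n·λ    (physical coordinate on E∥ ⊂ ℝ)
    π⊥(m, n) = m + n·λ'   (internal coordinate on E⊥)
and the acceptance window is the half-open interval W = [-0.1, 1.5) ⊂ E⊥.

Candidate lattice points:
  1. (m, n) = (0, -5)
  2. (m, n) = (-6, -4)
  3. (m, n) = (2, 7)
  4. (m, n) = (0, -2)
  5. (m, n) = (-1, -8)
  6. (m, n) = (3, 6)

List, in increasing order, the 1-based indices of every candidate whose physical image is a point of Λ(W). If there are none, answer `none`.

λ' = (4−√20)/2 ≈ -0.236068.
candidate 1: (m,n)=(0,-5) → π∥ = 0-5·λ ≈ -21.180340, π⊥ = 0-5·λ' ≈ 1.180340 ∈ [-0.1, 1.5) ⇒ IN Λ
candidate 2: (m,n)=(-6,-4) → π∥ = -6-4·λ ≈ -22.944272, π⊥ = -6-4·λ' ≈ -5.055728 ∉ [-0.1, 1.5) ⇒ out
candidate 3: (m,n)=(2,7) → π∥ = 2+7·λ ≈ 31.652476, π⊥ = 2+7·λ' ≈ 0.347524 ∈ [-0.1, 1.5) ⇒ IN Λ
candidate 4: (m,n)=(0,-2) → π∥ = 0-2·λ ≈ -8.472136, π⊥ = 0-2·λ' ≈ 0.472136 ∈ [-0.1, 1.5) ⇒ IN Λ
candidate 5: (m,n)=(-1,-8) → π∥ = -1-8·λ ≈ -34.888544, π⊥ = -1-8·λ' ≈ 0.888544 ∈ [-0.1, 1.5) ⇒ IN Λ
candidate 6: (m,n)=(3,6) → π∥ = 3+6·λ ≈ 28.416408, π⊥ = 3+6·λ' ≈ 1.583592 ∉ [-0.1, 1.5) ⇒ out

1, 3, 4, 5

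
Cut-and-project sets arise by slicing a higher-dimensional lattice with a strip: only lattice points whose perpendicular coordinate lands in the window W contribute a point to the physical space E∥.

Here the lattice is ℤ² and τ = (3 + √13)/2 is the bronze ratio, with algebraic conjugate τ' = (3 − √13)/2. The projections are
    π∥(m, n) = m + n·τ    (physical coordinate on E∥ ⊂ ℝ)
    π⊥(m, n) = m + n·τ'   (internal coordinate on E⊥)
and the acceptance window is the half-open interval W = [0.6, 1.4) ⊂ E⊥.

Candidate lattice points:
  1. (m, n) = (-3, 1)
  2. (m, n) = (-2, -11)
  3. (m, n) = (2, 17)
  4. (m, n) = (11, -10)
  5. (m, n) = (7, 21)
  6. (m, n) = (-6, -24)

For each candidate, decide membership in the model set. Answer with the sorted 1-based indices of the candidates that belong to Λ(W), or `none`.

Numerically τ ≈ 3.30278 and τ' = −1/τ ≈ -0.30278.
candidate 1: (m,n)=(-3,1) → π∥ = -3+1·τ ≈ 0.30278, π⊥ = -3+1·τ' ≈ -3.30278 ∉ [0.6, 1.4) ⇒ out
candidate 2: (m,n)=(-2,-11) → π∥ = -2-11·τ ≈ -38.33053, π⊥ = -2-11·τ' ≈ 1.33053 ∈ [0.6, 1.4) ⇒ IN Λ
candidate 3: (m,n)=(2,17) → π∥ = 2+17·τ ≈ 58.14719, π⊥ = 2+17·τ' ≈ -3.14719 ∉ [0.6, 1.4) ⇒ out
candidate 4: (m,n)=(11,-10) → π∥ = 11-10·τ ≈ -22.02776, π⊥ = 11-10·τ' ≈ 14.02776 ∉ [0.6, 1.4) ⇒ out
candidate 5: (m,n)=(7,21) → π∥ = 7+21·τ ≈ 76.35829, π⊥ = 7+21·τ' ≈ 0.64171 ∈ [0.6, 1.4) ⇒ IN Λ
candidate 6: (m,n)=(-6,-24) → π∥ = -6-24·τ ≈ -85.26662, π⊥ = -6-24·τ' ≈ 1.26662 ∈ [0.6, 1.4) ⇒ IN Λ

2, 5, 6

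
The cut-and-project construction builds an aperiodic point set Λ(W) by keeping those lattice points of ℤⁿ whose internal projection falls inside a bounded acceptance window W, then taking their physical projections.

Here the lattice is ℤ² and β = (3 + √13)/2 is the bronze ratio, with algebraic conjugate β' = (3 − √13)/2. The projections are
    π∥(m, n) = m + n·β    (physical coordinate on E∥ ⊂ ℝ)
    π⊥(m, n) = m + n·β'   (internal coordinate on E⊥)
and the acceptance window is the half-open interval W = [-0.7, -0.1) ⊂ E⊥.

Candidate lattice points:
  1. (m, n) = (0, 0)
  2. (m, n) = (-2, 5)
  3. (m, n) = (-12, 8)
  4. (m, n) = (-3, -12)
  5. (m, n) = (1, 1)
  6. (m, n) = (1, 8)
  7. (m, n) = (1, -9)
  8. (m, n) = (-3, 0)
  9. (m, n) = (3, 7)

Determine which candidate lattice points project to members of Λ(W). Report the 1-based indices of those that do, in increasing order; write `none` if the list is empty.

Compute β' = (3−√13)/2 = -0.302776, so π⊥(m,n) = m -0.302776·n.
candidate 1: (m,n)=(0,0) → π∥ = 0+0·β ≈ 0.000000, π⊥ = 0+0·β' ≈ 0.000000 ∉ [-0.7, -0.1) ⇒ out
candidate 2: (m,n)=(-2,5) → π∥ = -2+5·β ≈ 14.513878, π⊥ = -2+5·β' ≈ -3.513878 ∉ [-0.7, -0.1) ⇒ out
candidate 3: (m,n)=(-12,8) → π∥ = -12+8·β ≈ 14.422205, π⊥ = -12+8·β' ≈ -14.422205 ∉ [-0.7, -0.1) ⇒ out
candidate 4: (m,n)=(-3,-12) → π∥ = -3-12·β ≈ -42.633308, π⊥ = -3-12·β' ≈ 0.633308 ∉ [-0.7, -0.1) ⇒ out
candidate 5: (m,n)=(1,1) → π∥ = 1+1·β ≈ 4.302776, π⊥ = 1+1·β' ≈ 0.697224 ∉ [-0.7, -0.1) ⇒ out
candidate 6: (m,n)=(1,8) → π∥ = 1+8·β ≈ 27.422205, π⊥ = 1+8·β' ≈ -1.422205 ∉ [-0.7, -0.1) ⇒ out
candidate 7: (m,n)=(1,-9) → π∥ = 1-9·β ≈ -28.724981, π⊥ = 1-9·β' ≈ 3.724981 ∉ [-0.7, -0.1) ⇒ out
candidate 8: (m,n)=(-3,0) → π∥ = -3+0·β ≈ -3.000000, π⊥ = -3+0·β' ≈ -3.000000 ∉ [-0.7, -0.1) ⇒ out
candidate 9: (m,n)=(3,7) → π∥ = 3+7·β ≈ 26.119429, π⊥ = 3+7·β' ≈ 0.880571 ∉ [-0.7, -0.1) ⇒ out

none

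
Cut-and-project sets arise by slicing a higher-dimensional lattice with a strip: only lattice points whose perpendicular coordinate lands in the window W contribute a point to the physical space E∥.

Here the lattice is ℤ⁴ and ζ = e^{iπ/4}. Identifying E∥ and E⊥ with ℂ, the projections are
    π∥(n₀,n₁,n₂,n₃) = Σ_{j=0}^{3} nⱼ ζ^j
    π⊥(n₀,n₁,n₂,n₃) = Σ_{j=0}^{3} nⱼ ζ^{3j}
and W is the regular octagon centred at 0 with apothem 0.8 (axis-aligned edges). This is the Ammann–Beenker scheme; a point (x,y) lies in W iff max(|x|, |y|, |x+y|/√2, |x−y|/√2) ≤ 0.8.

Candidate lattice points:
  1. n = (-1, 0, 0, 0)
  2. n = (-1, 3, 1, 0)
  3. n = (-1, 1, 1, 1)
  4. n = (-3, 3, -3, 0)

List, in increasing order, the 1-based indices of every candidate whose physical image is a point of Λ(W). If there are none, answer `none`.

none

With ζ = e^{iπ/4} the internal vectors are ζ^0,ζ^3,ζ^6,ζ^9.
#1 (-1, 0, 0, 0): internal (-1.00000, 0.00000); octagon support 1.00000 vs apothem 0.8 → ∉ W
#2 (-1, 3, 1, 0): internal (-3.12132, 1.12132); octagon support 3.12132 vs apothem 0.8 → ∉ W
#3 (-1, 1, 1, 1): internal (-1.00000, 0.41421); octagon support 1.00000 vs apothem 0.8 → ∉ W
#4 (-3, 3, -3, 0): internal (-5.12132, 5.12132); octagon support 7.24264 vs apothem 0.8 → ∉ W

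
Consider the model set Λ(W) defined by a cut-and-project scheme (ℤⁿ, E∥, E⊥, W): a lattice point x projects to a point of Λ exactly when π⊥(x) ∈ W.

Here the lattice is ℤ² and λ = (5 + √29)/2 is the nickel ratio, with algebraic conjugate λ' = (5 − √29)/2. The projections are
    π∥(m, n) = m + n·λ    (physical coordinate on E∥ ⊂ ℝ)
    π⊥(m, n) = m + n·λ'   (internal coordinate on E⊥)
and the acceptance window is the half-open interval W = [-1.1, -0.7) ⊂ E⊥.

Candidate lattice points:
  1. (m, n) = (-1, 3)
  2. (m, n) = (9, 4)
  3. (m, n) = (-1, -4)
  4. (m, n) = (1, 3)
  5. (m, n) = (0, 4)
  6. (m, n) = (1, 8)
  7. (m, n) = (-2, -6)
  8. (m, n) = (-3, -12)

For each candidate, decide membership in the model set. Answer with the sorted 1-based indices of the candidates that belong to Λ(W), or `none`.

λ' = (5−√29)/2 ≈ -0.192582.
#1 (-1,3): internal coord -1 + (3)·λ' = -1.577747; -1.577747 ∉ [-1.1, -0.7) → out
#2 (9,4): internal coord 9 + (4)·λ' = +8.229670; +8.229670 ∉ [-1.1, -0.7) → out
#3 (-1,-4): internal coord -1 + (-4)·λ' = -0.229670; -0.229670 ∉ [-1.1, -0.7) → out
#4 (1,3): internal coord 1 + (3)·λ' = +0.422253; +0.422253 ∉ [-1.1, -0.7) → out
#5 (0,4): internal coord 0 + (4)·λ' = -0.770330; -0.770330 ∈ [-1.1, -0.7) → IN Λ
#6 (1,8): internal coord 1 + (8)·λ' = -0.540659; -0.540659 ∉ [-1.1, -0.7) → out
#7 (-2,-6): internal coord -2 + (-6)·λ' = -0.844506; -0.844506 ∈ [-1.1, -0.7) → IN Λ
#8 (-3,-12): internal coord -3 + (-12)·λ' = -0.689011; -0.689011 ∉ [-1.1, -0.7) → out

5, 7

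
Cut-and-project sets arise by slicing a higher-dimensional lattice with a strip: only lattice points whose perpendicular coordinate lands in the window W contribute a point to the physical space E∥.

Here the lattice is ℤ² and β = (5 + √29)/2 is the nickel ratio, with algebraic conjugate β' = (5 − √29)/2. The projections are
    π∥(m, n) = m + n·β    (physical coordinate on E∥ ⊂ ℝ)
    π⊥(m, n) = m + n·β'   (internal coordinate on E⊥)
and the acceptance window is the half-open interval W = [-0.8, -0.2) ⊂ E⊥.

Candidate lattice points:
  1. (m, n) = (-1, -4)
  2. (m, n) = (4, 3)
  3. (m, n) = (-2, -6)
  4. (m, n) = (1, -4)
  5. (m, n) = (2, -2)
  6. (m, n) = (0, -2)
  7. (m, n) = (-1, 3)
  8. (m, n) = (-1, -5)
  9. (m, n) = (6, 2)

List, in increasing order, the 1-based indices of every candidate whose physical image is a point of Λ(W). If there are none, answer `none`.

1

Compute β' = (5−√29)/2 = -0.1926, so π⊥(m,n) = m -0.1926·n.
[1] lift (-1,-4): star map gives -0.2297; window check -0.8 ≤ -0.2297 < -0.2 is true → IN Λ
[2] lift (4,3): star map gives 3.4223; window check -0.8 ≤ 3.4223 < -0.2 is false → out
[3] lift (-2,-6): star map gives -0.8445; window check -0.8 ≤ -0.8445 < -0.2 is false → out
[4] lift (1,-4): star map gives 1.7703; window check -0.8 ≤ 1.7703 < -0.2 is false → out
[5] lift (2,-2): star map gives 2.3852; window check -0.8 ≤ 2.3852 < -0.2 is false → out
[6] lift (0,-2): star map gives 0.3852; window check -0.8 ≤ 0.3852 < -0.2 is false → out
[7] lift (-1,3): star map gives -1.5777; window check -0.8 ≤ -1.5777 < -0.2 is false → out
[8] lift (-1,-5): star map gives -0.0371; window check -0.8 ≤ -0.0371 < -0.2 is false → out
[9] lift (6,2): star map gives 5.6148; window check -0.8 ≤ 5.6148 < -0.2 is false → out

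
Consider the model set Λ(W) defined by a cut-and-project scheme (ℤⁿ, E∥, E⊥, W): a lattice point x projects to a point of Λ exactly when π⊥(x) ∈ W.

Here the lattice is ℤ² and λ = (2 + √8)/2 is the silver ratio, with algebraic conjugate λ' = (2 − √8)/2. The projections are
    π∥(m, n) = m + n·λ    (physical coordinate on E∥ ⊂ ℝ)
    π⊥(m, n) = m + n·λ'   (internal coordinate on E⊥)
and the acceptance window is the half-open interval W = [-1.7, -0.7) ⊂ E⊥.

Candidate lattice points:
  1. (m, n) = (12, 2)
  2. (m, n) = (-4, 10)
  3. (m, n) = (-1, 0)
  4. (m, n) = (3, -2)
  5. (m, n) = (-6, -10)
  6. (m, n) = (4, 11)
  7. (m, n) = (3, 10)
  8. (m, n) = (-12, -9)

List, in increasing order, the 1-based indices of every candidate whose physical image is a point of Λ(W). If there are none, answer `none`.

3, 7

Numerically λ ≈ 2.4142 and λ' = −1/λ ≈ -0.4142.
[1] lift (12,2): star map gives 11.1716; window check -1.7 ≤ 11.1716 < -0.7 is false → out
[2] lift (-4,10): star map gives -8.1421; window check -1.7 ≤ -8.1421 < -0.7 is false → out
[3] lift (-1,0): star map gives -1.0000; window check -1.7 ≤ -1.0000 < -0.7 is true → IN Λ
[4] lift (3,-2): star map gives 3.8284; window check -1.7 ≤ 3.8284 < -0.7 is false → out
[5] lift (-6,-10): star map gives -1.8579; window check -1.7 ≤ -1.8579 < -0.7 is false → out
[6] lift (4,11): star map gives -0.5563; window check -1.7 ≤ -0.5563 < -0.7 is false → out
[7] lift (3,10): star map gives -1.1421; window check -1.7 ≤ -1.1421 < -0.7 is true → IN Λ
[8] lift (-12,-9): star map gives -8.2721; window check -1.7 ≤ -8.2721 < -0.7 is false → out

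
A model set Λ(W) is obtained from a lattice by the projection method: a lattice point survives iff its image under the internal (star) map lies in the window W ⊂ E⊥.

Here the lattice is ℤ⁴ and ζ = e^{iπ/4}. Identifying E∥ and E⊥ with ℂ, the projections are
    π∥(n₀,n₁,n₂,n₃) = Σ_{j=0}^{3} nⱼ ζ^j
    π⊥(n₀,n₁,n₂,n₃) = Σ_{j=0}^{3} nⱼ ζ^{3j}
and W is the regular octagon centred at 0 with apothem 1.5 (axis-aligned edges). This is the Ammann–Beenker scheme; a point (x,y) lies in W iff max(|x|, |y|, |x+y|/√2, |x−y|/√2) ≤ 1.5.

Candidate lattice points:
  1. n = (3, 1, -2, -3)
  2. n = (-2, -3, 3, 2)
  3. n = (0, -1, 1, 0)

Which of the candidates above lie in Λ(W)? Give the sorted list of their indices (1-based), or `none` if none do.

π⊥(n) = n₀ + n₁ζ³ + n₂ζ⁶ + n₃ζ⁹ where ζ = e^{iπ/4}.
#1 (3, 1, -2, -3): internal (0.17157, 0.58579); octagon support 0.58579 vs apothem 1.5 → ∈ W
#2 (-2, -3, 3, 2): internal (1.53553, -3.70711); octagon support 3.70711 vs apothem 1.5 → ∉ W
#3 (0, -1, 1, 0): internal (0.70711, -1.70711); octagon support 1.70711 vs apothem 1.5 → ∉ W

1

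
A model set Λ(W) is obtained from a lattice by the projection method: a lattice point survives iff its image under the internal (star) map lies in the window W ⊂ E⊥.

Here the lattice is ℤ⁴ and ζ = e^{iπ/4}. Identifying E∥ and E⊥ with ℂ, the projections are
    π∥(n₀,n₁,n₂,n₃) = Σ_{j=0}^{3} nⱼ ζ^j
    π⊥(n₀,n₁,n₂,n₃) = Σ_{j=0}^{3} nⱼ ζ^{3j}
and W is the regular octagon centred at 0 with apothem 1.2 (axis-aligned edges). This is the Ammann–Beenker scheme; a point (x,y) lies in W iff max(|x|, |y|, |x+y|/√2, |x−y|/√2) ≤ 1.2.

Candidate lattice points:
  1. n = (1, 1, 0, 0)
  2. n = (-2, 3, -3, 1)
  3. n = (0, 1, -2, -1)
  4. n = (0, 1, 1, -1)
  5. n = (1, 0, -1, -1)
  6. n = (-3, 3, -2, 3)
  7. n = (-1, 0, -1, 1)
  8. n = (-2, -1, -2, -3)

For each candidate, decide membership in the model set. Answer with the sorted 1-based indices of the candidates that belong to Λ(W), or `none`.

1, 5

With ζ = e^{iπ/4} the internal vectors are ζ^0,ζ^3,ζ^6,ζ^9.
#1 (1, 1, 0, 0): internal (0.292893, 0.707107); octagon support 0.707107 vs apothem 1.2 → ∈ W
#2 (-2, 3, -3, 1): internal (-3.414214, 5.828427); octagon support 6.535534 vs apothem 1.2 → ∉ W
#3 (0, 1, -2, -1): internal (-1.414214, 2.000000); octagon support 2.414214 vs apothem 1.2 → ∉ W
#4 (0, 1, 1, -1): internal (-1.414214, -1.000000); octagon support 1.707107 vs apothem 1.2 → ∉ W
#5 (1, 0, -1, -1): internal (0.292893, 0.292893); octagon support 0.414214 vs apothem 1.2 → ∈ W
#6 (-3, 3, -2, 3): internal (-3.000000, 6.242641); octagon support 6.535534 vs apothem 1.2 → ∉ W
#7 (-1, 0, -1, 1): internal (-0.292893, 1.707107); octagon support 1.707107 vs apothem 1.2 → ∉ W
#8 (-2, -1, -2, -3): internal (-3.414214, -0.828427); octagon support 3.414214 vs apothem 1.2 → ∉ W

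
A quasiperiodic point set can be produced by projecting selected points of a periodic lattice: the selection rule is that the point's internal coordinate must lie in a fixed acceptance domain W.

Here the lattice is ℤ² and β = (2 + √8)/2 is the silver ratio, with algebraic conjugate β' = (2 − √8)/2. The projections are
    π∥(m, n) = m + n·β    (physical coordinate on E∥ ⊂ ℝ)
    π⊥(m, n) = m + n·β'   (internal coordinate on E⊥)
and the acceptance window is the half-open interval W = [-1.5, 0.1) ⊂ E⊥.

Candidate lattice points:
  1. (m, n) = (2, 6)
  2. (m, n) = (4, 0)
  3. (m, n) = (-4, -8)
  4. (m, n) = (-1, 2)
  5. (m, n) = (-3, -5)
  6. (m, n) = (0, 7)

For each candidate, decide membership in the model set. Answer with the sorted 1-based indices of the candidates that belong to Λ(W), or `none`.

Compute β' = (2−√8)/2 = -0.41421, so π⊥(m,n) = m -0.41421·n.
#1 (2,6): internal coord 2 + (6)·β' = -0.48528; -0.48528 ∈ [-1.5, 0.1) → IN Λ
#2 (4,0): internal coord 4 + (0)·β' = +4.00000; +4.00000 ∉ [-1.5, 0.1) → out
#3 (-4,-8): internal coord -4 + (-8)·β' = -0.68629; -0.68629 ∈ [-1.5, 0.1) → IN Λ
#4 (-1,2): internal coord -1 + (2)·β' = -1.82843; -1.82843 ∉ [-1.5, 0.1) → out
#5 (-3,-5): internal coord -3 + (-5)·β' = -0.92893; -0.92893 ∈ [-1.5, 0.1) → IN Λ
#6 (0,7): internal coord 0 + (7)·β' = -2.89949; -2.89949 ∉ [-1.5, 0.1) → out

1, 3, 5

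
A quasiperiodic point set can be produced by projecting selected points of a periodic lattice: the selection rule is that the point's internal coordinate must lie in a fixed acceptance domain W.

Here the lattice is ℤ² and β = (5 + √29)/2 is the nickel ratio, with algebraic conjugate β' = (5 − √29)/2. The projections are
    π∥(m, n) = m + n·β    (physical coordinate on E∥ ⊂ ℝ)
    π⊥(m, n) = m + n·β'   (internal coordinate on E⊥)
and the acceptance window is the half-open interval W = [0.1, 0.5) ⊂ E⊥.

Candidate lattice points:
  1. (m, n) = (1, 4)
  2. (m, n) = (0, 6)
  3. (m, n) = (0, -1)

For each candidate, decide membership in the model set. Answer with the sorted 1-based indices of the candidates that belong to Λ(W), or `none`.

β' = (5−√29)/2 ≈ -0.1926.
#1 (1,4): internal coord 1 + (4)·β' = +0.2297; +0.2297 ∈ [0.1, 0.5) → IN Λ
#2 (0,6): internal coord 0 + (6)·β' = -1.1555; -1.1555 ∉ [0.1, 0.5) → out
#3 (0,-1): internal coord 0 + (-1)·β' = +0.1926; +0.1926 ∈ [0.1, 0.5) → IN Λ

1, 3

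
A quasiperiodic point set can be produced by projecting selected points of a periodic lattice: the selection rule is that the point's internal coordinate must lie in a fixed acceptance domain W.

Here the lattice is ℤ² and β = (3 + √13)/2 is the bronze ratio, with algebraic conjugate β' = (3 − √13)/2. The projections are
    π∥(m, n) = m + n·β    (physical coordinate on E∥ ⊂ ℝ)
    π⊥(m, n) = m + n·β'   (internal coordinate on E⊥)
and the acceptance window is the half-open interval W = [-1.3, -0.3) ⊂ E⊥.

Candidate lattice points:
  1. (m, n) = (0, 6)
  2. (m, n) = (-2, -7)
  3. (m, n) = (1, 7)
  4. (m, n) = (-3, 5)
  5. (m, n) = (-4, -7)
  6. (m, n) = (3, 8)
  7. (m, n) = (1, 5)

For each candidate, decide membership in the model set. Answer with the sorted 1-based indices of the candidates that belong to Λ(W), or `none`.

3, 7

Compute β' = (3−√13)/2 = -0.30278, so π⊥(m,n) = m -0.30278·n.
candidate 1: (m,n)=(0,6) → π∥ = 0+6·β ≈ 19.81665, π⊥ = 0+6·β' ≈ -1.81665 ∉ [-1.3, -0.3) ⇒ out
candidate 2: (m,n)=(-2,-7) → π∥ = -2-7·β ≈ -25.11943, π⊥ = -2-7·β' ≈ 0.11943 ∉ [-1.3, -0.3) ⇒ out
candidate 3: (m,n)=(1,7) → π∥ = 1+7·β ≈ 24.11943, π⊥ = 1+7·β' ≈ -1.11943 ∈ [-1.3, -0.3) ⇒ IN Λ
candidate 4: (m,n)=(-3,5) → π∥ = -3+5·β ≈ 13.51388, π⊥ = -3+5·β' ≈ -4.51388 ∉ [-1.3, -0.3) ⇒ out
candidate 5: (m,n)=(-4,-7) → π∥ = -4-7·β ≈ -27.11943, π⊥ = -4-7·β' ≈ -1.88057 ∉ [-1.3, -0.3) ⇒ out
candidate 6: (m,n)=(3,8) → π∥ = 3+8·β ≈ 29.42221, π⊥ = 3+8·β' ≈ 0.57779 ∉ [-1.3, -0.3) ⇒ out
candidate 7: (m,n)=(1,5) → π∥ = 1+5·β ≈ 17.51388, π⊥ = 1+5·β' ≈ -0.51388 ∈ [-1.3, -0.3) ⇒ IN Λ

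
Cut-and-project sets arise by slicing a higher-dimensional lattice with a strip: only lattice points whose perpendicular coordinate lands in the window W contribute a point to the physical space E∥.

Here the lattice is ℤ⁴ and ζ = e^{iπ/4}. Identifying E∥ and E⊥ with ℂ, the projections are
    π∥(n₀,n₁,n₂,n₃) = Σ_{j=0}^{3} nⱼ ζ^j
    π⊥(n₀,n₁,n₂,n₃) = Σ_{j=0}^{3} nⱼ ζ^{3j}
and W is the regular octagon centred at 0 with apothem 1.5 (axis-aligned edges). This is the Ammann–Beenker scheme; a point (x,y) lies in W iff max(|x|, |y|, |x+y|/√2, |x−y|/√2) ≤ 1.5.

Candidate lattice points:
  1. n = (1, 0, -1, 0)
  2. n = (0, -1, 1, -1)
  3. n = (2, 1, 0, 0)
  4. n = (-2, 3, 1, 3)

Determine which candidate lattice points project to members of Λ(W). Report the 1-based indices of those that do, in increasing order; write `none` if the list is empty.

1, 3

With ζ = e^{iπ/4} the internal vectors are ζ^0,ζ^3,ζ^6,ζ^9.
candidate 1: n = (1, 0, -1, 0) → π⊥ ≈ (+1.000000, +1.000000); max(|x|,|y|,|x±y|/√2) = 1.414214 ≤ 1.5 ⇒ ∈ W
candidate 2: n = (0, -1, 1, -1) → π⊥ ≈ (+0.000000, -2.414214); max(|x|,|y|,|x±y|/√2) = 2.414214 > 1.5 ⇒ ∉ W
candidate 3: n = (2, 1, 0, 0) → π⊥ ≈ (+1.292893, +0.707107); max(|x|,|y|,|x±y|/√2) = 1.414214 ≤ 1.5 ⇒ ∈ W
candidate 4: n = (-2, 3, 1, 3) → π⊥ ≈ (-2.000000, +3.242641); max(|x|,|y|,|x±y|/√2) = 3.707107 > 1.5 ⇒ ∉ W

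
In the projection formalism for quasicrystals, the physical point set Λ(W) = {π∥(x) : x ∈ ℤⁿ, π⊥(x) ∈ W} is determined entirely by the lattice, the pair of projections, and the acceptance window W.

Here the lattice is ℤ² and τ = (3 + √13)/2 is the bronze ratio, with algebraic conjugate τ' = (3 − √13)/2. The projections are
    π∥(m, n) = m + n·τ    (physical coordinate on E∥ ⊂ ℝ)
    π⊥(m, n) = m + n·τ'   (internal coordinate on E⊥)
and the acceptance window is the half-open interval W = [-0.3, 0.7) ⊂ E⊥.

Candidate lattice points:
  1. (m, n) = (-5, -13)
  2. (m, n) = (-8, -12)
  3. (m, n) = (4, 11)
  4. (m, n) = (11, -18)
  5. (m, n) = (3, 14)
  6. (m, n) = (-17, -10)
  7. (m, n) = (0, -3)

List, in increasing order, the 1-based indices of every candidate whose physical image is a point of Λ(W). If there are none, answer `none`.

τ' = (3−√13)/2 ≈ -0.302776.
candidate 1: (m,n)=(-5,-13) → π∥ = -5-13·τ ≈ -47.936083, π⊥ = -5-13·τ' ≈ -1.063917 ∉ [-0.3, 0.7) ⇒ out
candidate 2: (m,n)=(-8,-12) → π∥ = -8-12·τ ≈ -47.633308, π⊥ = -8-12·τ' ≈ -4.366692 ∉ [-0.3, 0.7) ⇒ out
candidate 3: (m,n)=(4,11) → π∥ = 4+11·τ ≈ 40.330532, π⊥ = 4+11·τ' ≈ 0.669468 ∈ [-0.3, 0.7) ⇒ IN Λ
candidate 4: (m,n)=(11,-18) → π∥ = 11-18·τ ≈ -48.449961, π⊥ = 11-18·τ' ≈ 16.449961 ∉ [-0.3, 0.7) ⇒ out
candidate 5: (m,n)=(3,14) → π∥ = 3+14·τ ≈ 49.238859, π⊥ = 3+14·τ' ≈ -1.238859 ∉ [-0.3, 0.7) ⇒ out
candidate 6: (m,n)=(-17,-10) → π∥ = -17-10·τ ≈ -50.027756, π⊥ = -17-10·τ' ≈ -13.972244 ∉ [-0.3, 0.7) ⇒ out
candidate 7: (m,n)=(0,-3) → π∥ = 0-3·τ ≈ -9.908327, π⊥ = 0-3·τ' ≈ 0.908327 ∉ [-0.3, 0.7) ⇒ out

3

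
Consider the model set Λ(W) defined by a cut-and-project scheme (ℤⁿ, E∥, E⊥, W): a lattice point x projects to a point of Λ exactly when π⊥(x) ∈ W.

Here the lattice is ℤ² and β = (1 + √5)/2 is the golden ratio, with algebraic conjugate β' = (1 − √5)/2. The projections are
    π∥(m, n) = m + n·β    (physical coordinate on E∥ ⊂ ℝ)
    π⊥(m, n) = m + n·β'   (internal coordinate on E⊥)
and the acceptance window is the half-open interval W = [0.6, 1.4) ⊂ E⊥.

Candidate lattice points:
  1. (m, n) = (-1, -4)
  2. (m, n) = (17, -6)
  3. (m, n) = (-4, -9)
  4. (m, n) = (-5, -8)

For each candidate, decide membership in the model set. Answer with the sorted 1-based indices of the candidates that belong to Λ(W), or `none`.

none

β' = (1−√5)/2 ≈ -0.61803.
candidate 1: (m,n)=(-1,-4) → π∥ = -1-4·β ≈ -7.47214, π⊥ = -1-4·β' ≈ 1.47214 ∉ [0.6, 1.4) ⇒ out
candidate 2: (m,n)=(17,-6) → π∥ = 17-6·β ≈ 7.29180, π⊥ = 17-6·β' ≈ 20.70820 ∉ [0.6, 1.4) ⇒ out
candidate 3: (m,n)=(-4,-9) → π∥ = -4-9·β ≈ -18.56231, π⊥ = -4-9·β' ≈ 1.56231 ∉ [0.6, 1.4) ⇒ out
candidate 4: (m,n)=(-5,-8) → π∥ = -5-8·β ≈ -17.94427, π⊥ = -5-8·β' ≈ -0.05573 ∉ [0.6, 1.4) ⇒ out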